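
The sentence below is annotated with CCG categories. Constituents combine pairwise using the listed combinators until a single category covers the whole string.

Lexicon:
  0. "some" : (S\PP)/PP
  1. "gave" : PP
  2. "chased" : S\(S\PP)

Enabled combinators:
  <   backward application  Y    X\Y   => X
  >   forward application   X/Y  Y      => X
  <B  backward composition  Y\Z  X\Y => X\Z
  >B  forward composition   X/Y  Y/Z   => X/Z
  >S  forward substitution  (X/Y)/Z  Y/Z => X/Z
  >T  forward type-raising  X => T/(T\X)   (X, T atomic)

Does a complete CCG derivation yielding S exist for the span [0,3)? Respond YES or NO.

[0,3] S   <
  [0,2] S\PP   >
    [0,1] "some" : (S\PP)/PP
    [1,2] "gave" : PP
  [2,3] "chased" : S\(S\PP)

YES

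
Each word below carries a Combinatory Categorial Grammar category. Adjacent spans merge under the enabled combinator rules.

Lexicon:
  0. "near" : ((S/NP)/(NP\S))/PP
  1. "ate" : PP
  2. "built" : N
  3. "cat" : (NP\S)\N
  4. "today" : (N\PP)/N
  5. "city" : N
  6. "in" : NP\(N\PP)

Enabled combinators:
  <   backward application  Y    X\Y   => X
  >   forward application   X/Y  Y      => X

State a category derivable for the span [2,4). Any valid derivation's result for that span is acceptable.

[0,7] S   >
  [0,4] S/NP   >
    [0,2] (S/NP)/(NP\S)   >
      [0,1] "near" : ((S/NP)/(NP\S))/PP
      [1,2] "ate" : PP
    [2,4] NP\S   <
      [2,3] "built" : N
      [3,4] "cat" : (NP\S)\N
  [4,7] NP   <
    [4,6] N\PP   >
      [4,5] "today" : (N\PP)/N
      [5,6] "city" : N
    [6,7] "in" : NP\(N\PP)

NP\S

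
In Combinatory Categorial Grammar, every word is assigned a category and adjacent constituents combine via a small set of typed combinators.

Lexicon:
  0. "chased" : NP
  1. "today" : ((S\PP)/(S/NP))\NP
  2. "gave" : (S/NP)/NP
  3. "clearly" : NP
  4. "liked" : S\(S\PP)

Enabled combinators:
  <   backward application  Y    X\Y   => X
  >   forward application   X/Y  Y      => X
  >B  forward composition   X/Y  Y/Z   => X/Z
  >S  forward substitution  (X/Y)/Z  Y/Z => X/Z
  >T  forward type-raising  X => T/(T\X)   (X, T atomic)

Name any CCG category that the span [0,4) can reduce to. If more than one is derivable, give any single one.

[0,5] S   <
  [0,4] S\PP   >
    [0,2] (S\PP)/(S/NP)   <
      [0,1] "chased" : NP
      [1,2] "today" : ((S\PP)/(S/NP))\NP
    [2,4] S/NP   >
      [2,3] "gave" : (S/NP)/NP
      [3,4] "clearly" : NP
  [4,5] "liked" : S\(S\PP)

S\PP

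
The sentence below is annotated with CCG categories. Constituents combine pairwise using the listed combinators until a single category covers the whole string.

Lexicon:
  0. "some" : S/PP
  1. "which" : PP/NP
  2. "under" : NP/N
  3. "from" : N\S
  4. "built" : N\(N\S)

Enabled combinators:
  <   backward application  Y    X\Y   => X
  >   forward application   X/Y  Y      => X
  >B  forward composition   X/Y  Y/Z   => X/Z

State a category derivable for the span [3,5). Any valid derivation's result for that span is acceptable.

[0,5] S   >
  [0,2] S/NP   >B
    [0,1] "some" : S/PP
    [1,2] "which" : PP/NP
  [2,5] NP   >
    [2,3] "under" : NP/N
    [3,5] N   <
      [3,4] "from" : N\S
      [4,5] "built" : N\(N\S)

N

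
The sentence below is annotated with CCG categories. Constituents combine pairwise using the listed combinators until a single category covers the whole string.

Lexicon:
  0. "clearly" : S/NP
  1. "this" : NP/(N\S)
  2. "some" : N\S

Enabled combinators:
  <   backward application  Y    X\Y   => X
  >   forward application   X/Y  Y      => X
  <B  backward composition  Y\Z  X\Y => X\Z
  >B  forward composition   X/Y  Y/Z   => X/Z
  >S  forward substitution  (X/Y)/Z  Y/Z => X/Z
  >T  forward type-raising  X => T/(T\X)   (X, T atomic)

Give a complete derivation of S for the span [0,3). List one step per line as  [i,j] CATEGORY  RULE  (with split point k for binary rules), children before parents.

[0,3] S   >
  [0,1] "clearly" : S/NP
  [1,3] NP   >
    [1,2] "this" : NP/(N\S)
    [2,3] "some" : N\S

[0,1] S/NP  lex  "clearly"
[1,2] NP/(N\S)  lex  "this"
[2,3] N\S  lex  "some"
[1,3] NP  >  k=2
[0,3] S  >  k=1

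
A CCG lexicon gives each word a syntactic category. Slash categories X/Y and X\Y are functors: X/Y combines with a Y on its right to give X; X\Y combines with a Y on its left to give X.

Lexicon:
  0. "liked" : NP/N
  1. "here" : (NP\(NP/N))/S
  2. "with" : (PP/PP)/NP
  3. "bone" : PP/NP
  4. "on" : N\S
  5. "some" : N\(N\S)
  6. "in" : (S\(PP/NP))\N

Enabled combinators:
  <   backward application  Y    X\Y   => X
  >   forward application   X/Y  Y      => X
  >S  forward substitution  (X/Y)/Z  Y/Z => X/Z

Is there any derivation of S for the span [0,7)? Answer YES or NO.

NP/N (NP\(NP/N))/S (PP/PP)/NP PP/NP N\S N\(N\S) (S\(PP/NP))\N
CKY chart[0,7] = {NP}; S ∉ chart

NO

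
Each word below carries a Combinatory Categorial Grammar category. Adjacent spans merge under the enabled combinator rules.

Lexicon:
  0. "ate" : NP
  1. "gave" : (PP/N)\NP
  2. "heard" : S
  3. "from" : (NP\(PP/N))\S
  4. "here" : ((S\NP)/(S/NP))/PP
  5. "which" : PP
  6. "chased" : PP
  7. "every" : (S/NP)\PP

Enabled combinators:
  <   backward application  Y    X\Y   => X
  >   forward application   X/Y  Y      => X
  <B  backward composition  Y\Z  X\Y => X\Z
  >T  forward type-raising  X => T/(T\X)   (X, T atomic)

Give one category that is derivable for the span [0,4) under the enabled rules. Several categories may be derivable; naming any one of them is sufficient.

NP

[0,8] S   <
  [0,4] NP   <
    [0,2] PP/N   <
      [0,1] "ate" : NP
      [1,2] "gave" : (PP/N)\NP
    [2,4] NP\(PP/N)   <
      [2,3] "heard" : S
      [3,4] "from" : (NP\(PP/N))\S
  [4,8] S\NP   >
    [4,6] (S\NP)/(S/NP)   >
      [4,5] "here" : ((S\NP)/(S/NP))/PP
      [5,6] "which" : PP
    [6,8] S/NP   <
      [6,7] "chased" : PP
      [7,8] "every" : (S/NP)\PP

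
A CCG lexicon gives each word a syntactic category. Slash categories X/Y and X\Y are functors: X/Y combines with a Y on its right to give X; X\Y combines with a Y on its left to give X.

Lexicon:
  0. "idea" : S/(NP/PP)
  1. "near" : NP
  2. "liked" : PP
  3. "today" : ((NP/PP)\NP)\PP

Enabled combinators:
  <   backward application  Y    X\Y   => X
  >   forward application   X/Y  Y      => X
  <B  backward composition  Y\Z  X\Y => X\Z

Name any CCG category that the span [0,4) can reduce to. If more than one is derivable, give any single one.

S

[0,4] S   >
  [0,1] "idea" : S/(NP/PP)
  [1,4] NP/PP   <
    [1,2] "near" : NP
    [2,4] (NP/PP)\NP   <
      [2,3] "liked" : PP
      [3,4] "today" : ((NP/PP)\NP)\PP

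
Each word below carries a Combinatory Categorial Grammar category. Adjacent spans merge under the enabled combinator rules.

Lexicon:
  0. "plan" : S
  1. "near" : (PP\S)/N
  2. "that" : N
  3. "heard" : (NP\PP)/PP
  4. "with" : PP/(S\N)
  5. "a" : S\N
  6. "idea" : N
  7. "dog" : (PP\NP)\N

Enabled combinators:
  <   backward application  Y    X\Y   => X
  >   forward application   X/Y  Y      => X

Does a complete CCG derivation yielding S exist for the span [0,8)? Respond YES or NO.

S (PP\S)/N N (NP\PP)/PP PP/(S\N) S\N N (PP\NP)\N
CKY chart[0,8] = {PP}; S ∉ chart

NO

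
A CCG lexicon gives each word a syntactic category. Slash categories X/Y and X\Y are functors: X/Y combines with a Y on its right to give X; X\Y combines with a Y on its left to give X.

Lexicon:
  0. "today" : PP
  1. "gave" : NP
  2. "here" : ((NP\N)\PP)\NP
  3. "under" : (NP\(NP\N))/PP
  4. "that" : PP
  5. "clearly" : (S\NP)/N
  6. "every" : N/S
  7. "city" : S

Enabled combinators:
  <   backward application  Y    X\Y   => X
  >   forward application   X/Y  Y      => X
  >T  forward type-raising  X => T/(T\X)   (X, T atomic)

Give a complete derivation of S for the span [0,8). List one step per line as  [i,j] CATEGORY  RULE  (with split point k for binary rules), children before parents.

[0,1] PP  lex  "today"
[1,2] NP  lex  "gave"
[2,3] ((NP\N)\PP)\NP  lex  "here"
[1,3] (NP\N)\PP  <  k=2
[0,3] NP\N  <  k=1
[3,4] (NP\(NP\N))/PP  lex  "under"
[4,5] PP  lex  "that"
[3,5] NP\(NP\N)  >  k=4
[0,5] NP  <  k=3
[5,6] (S\NP)/N  lex  "clearly"
[6,7] N/S  lex  "every"
[7,8] S  lex  "city"
[6,8] N  >  k=7
[5,8] S\NP  >  k=6
[0,8] S  <  k=5

[0,8] S   <
  [0,5] NP   <
    [0,3] NP\N   <
      [0,1] "today" : PP
      [1,3] (NP\N)\PP   <
        [1,2] "gave" : NP
        [2,3] "here" : ((NP\N)\PP)\NP
    [3,5] NP\(NP\N)   >
      [3,4] "under" : (NP\(NP\N))/PP
      [4,5] "that" : PP
  [5,8] S\NP   >
    [5,6] "clearly" : (S\NP)/N
    [6,8] N   >
      [6,7] "every" : N/S
      [7,8] "city" : S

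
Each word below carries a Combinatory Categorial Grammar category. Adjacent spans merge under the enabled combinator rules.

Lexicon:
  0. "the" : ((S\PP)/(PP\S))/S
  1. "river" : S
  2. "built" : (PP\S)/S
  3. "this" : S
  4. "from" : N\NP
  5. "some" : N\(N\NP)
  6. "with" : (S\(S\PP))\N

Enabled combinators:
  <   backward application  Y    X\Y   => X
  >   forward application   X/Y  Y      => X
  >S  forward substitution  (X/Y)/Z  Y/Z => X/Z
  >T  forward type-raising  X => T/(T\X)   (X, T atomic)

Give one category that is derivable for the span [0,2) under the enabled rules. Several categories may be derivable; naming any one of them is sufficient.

(S\PP)/(PP\S)

[0,7] S   <
  [0,4] S\PP   >
    [0,2] (S\PP)/(PP\S)   >
      [0,1] "the" : ((S\PP)/(PP\S))/S
      [1,2] "river" : S
    [2,4] PP\S   >
      [2,3] "built" : (PP\S)/S
      [3,4] "this" : S
  [4,7] S\(S\PP)   <
    [4,6] N   <
      [4,5] "from" : N\NP
      [5,6] "some" : N\(N\NP)
    [6,7] "with" : (S\(S\PP))\N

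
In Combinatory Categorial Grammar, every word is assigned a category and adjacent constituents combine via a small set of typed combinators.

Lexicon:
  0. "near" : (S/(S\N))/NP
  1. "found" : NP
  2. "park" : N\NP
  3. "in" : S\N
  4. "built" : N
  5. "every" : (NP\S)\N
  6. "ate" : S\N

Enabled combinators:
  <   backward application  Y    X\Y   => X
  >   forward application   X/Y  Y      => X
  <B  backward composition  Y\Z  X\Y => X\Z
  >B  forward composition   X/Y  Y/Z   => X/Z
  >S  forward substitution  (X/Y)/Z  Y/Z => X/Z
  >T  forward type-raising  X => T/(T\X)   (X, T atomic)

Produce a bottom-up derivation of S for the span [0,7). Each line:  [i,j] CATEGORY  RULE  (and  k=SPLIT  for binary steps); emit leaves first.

[0,1] (S/(S\N))/NP  lex  "near"
[1,2] NP  lex  "found"
[1,2] N/(N\NP)  >T
[2,3] N\NP  lex  "park"
[1,3] N  >  k=2
[3,4] S\N  lex  "in"
[4,5] N  lex  "built"
[5,6] (NP\S)\N  lex  "every"
[4,6] NP\S  <  k=5
[3,6] NP\N  <B  k=4
[1,6] NP  <  k=3
[0,6] S/(S\N)  >  k=1
[6,7] S\N  lex  "ate"
[0,7] S  >  k=6

[0,7] S   >
  [0,6] S/(S\N)   >
    [0,1] "near" : (S/(S\N))/NP
    [1,6] NP   <
      [1,3] N   >
        [1,2] N/(N\NP)   >T
          [1,2] "found" : NP
        [2,3] "park" : N\NP
      [3,6] NP\N   <B
        [3,4] "in" : S\N
        [4,6] NP\S   <
          [4,5] "built" : N
          [5,6] "every" : (NP\S)\N
  [6,7] "ate" : S\N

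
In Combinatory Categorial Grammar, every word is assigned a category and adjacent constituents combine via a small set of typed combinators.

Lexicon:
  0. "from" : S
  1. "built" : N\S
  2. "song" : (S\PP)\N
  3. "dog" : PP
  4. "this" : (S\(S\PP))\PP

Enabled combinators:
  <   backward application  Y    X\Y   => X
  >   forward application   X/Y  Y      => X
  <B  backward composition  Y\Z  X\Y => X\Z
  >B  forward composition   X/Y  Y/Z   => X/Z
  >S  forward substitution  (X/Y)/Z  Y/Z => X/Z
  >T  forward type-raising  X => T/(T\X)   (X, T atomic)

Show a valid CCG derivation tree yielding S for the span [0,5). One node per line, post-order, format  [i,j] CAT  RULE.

[0,5] S   <
  [0,3] S\PP   <
    [0,2] N   >
      [0,1] N/(N\S)   >T
        [0,1] "from" : S
      [1,2] "built" : N\S
    [2,3] "song" : (S\PP)\N
  [3,5] S\(S\PP)   <
    [3,4] "dog" : PP
    [4,5] "this" : (S\(S\PP))\PP

[0,1] S  lex  "from"
[0,1] N/(N\S)  >T
[1,2] N\S  lex  "built"
[0,2] N  >  k=1
[2,3] (S\PP)\N  lex  "song"
[0,3] S\PP  <  k=2
[3,4] PP  lex  "dog"
[4,5] (S\(S\PP))\PP  lex  "this"
[3,5] S\(S\PP)  <  k=4
[0,5] S  <  k=3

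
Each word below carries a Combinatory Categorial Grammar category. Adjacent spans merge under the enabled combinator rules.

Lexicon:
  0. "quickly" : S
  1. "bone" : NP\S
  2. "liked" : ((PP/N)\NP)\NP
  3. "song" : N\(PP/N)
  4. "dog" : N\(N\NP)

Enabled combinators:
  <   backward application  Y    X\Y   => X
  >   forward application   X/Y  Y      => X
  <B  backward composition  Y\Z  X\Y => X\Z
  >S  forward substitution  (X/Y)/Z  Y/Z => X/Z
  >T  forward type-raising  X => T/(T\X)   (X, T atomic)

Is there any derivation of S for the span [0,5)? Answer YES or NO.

NO

S NP\S ((PP/N)\NP)\NP N\(PP/N) N\(N\NP)
CKY chart[0,5] = {N, N/(N\N), NP/(NP\N), PP/(PP\N), S/(S\N)}; S ∉ chart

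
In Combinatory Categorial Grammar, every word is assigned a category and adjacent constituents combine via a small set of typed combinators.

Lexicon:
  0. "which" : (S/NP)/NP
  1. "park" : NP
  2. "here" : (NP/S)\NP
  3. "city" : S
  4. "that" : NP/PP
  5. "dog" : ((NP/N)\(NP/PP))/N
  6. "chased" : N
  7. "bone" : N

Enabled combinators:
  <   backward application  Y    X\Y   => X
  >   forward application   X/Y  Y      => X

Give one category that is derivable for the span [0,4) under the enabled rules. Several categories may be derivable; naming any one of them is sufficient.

[0,8] S   >
  [0,4] S/NP   >
    [0,1] "which" : (S/NP)/NP
    [1,4] NP   >
      [1,3] NP/S   <
        [1,2] "park" : NP
        [2,3] "here" : (NP/S)\NP
      [3,4] "city" : S
  [4,8] NP   >
    [4,7] NP/N   <
      [4,5] "that" : NP/PP
      [5,7] (NP/N)\(NP/PP)   >
        [5,6] "dog" : ((NP/N)\(NP/PP))/N
        [6,7] "chased" : N
    [7,8] "bone" : N

S/NP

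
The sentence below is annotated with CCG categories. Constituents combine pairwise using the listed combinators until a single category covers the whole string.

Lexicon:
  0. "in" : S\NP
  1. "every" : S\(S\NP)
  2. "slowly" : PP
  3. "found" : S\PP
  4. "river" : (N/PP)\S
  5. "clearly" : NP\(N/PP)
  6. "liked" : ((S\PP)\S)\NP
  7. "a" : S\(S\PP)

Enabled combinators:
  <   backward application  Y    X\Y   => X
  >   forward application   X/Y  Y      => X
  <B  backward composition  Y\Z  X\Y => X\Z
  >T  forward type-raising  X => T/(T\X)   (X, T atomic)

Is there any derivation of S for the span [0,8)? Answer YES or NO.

YES

[0,8] S   <
  [0,7] S\PP   <
    [0,2] S   <
      [0,1] "in" : S\NP
      [1,2] "every" : S\(S\NP)
    [2,7] (S\PP)\S   <
      [2,6] NP   <
        [2,4] S   <
          [2,3] "slowly" : PP
          [3,4] "found" : S\PP
        [4,6] NP\S   <B
          [4,5] "river" : (N/PP)\S
          [5,6] "clearly" : NP\(N/PP)
      [6,7] "liked" : ((S\PP)\S)\NP
  [7,8] "a" : S\(S\PP)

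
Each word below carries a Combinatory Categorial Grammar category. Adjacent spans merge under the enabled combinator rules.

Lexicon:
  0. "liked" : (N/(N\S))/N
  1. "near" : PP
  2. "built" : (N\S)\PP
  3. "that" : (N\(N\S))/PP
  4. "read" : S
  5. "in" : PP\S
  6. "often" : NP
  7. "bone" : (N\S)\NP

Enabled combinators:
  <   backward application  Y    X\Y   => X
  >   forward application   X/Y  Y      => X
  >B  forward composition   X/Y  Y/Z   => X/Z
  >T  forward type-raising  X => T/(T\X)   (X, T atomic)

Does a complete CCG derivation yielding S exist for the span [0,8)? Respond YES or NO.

NO

(N/(N\S))/N PP (N\S)\PP (N\(N\S))/PP S PP\S NP (N\S)\NP
CKY chart[0,8] = {N, N/(N\N), NP/(NP\N), PP/(PP\N), S/(S\N)}; S ∉ chart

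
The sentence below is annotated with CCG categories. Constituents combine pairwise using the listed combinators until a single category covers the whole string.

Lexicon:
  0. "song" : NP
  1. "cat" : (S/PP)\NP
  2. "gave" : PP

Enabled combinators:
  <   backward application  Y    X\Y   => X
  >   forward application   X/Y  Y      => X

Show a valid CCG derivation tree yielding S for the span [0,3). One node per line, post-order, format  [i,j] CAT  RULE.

[0,1] NP  lex  "song"
[1,2] (S/PP)\NP  lex  "cat"
[0,2] S/PP  <  k=1
[2,3] PP  lex  "gave"
[0,3] S  >  k=2

[0,3] S   >
  [0,2] S/PP   <
    [0,1] "song" : NP
    [1,2] "cat" : (S/PP)\NP
  [2,3] "gave" : PP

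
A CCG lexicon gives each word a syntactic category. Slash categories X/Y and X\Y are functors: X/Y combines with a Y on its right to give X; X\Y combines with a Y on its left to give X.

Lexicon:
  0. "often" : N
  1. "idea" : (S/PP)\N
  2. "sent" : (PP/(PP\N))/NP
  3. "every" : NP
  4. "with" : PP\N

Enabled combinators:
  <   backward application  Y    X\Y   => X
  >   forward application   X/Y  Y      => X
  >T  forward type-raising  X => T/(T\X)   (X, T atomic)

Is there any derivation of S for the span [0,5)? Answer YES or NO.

[0,5] S   >
  [0,2] S/PP   <
    [0,1] "often" : N
    [1,2] "idea" : (S/PP)\N
  [2,5] PP   >
    [2,4] PP/(PP\N)   >
      [2,3] "sent" : (PP/(PP\N))/NP
      [3,4] "every" : NP
    [4,5] "with" : PP\N

YES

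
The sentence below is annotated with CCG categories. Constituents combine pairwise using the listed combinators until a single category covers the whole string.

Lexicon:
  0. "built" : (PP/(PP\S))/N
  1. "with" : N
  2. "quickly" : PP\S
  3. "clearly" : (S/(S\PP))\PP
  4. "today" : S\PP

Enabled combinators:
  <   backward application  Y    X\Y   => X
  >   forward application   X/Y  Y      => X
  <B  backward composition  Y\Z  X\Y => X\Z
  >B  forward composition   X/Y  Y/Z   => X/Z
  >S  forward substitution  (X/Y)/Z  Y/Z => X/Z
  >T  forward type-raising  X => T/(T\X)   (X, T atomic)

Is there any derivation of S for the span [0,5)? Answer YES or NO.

YES

[0,5] S   >
  [0,4] S/(S\PP)   <
    [0,3] PP   >
      [0,2] PP/(PP\S)   >
        [0,1] "built" : (PP/(PP\S))/N
        [1,2] "with" : N
      [2,3] "quickly" : PP\S
    [3,4] "clearly" : (S/(S\PP))\PP
  [4,5] "today" : S\PP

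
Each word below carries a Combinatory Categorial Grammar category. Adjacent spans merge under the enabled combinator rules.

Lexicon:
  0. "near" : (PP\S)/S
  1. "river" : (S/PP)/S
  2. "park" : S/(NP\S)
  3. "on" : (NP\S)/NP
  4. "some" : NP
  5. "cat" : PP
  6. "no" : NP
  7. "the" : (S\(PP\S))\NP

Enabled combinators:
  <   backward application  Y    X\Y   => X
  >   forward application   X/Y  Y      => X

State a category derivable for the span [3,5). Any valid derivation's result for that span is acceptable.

NP\S

[0,8] S   <
  [0,6] PP\S   >
    [0,1] "near" : (PP\S)/S
    [1,6] S   >
      [1,5] S/PP   >
        [1,2] "river" : (S/PP)/S
        [2,5] S   >
          [2,3] "park" : S/(NP\S)
          [3,5] NP\S   >
            [3,4] "on" : (NP\S)/NP
            [4,5] "some" : NP
      [5,6] "cat" : PP
  [6,8] S\(PP\S)   <
    [6,7] "no" : NP
    [7,8] "the" : (S\(PP\S))\NP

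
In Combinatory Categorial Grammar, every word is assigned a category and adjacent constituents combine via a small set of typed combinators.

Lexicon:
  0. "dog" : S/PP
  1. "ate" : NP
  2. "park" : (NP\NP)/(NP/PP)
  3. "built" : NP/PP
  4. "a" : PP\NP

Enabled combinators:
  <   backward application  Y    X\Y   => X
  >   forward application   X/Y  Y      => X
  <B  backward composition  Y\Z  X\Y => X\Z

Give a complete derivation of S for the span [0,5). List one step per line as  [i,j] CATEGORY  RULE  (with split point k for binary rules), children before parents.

[0,5] S   >
  [0,1] "dog" : S/PP
  [1,5] PP   <
    [1,2] "ate" : NP
    [2,5] PP\NP   <B
      [2,4] NP\NP   >
        [2,3] "park" : (NP\NP)/(NP/PP)
        [3,4] "built" : NP/PP
      [4,5] "a" : PP\NP

[0,1] S/PP  lex  "dog"
[1,2] NP  lex  "ate"
[2,3] (NP\NP)/(NP/PP)  lex  "park"
[3,4] NP/PP  lex  "built"
[2,4] NP\NP  >  k=3
[4,5] PP\NP  lex  "a"
[2,5] PP\NP  <B  k=4
[1,5] PP  <  k=2
[0,5] S  >  k=1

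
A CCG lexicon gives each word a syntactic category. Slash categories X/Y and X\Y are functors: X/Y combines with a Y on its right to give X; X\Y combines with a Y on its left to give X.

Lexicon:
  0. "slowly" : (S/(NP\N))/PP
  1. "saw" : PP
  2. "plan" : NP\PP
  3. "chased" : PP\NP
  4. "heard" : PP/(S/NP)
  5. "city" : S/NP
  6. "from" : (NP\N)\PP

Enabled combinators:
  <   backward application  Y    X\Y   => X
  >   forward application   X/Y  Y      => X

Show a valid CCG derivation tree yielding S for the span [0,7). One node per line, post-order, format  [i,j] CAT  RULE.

[0,1] (S/(NP\N))/PP  lex  "slowly"
[1,2] PP  lex  "saw"
[2,3] NP\PP  lex  "plan"
[1,3] NP  <  k=2
[3,4] PP\NP  lex  "chased"
[1,4] PP  <  k=3
[0,4] S/(NP\N)  >  k=1
[4,5] PP/(S/NP)  lex  "heard"
[5,6] S/NP  lex  "city"
[4,6] PP  >  k=5
[6,7] (NP\N)\PP  lex  "from"
[4,7] NP\N  <  k=6
[0,7] S  >  k=4

[0,7] S   >
  [0,4] S/(NP\N)   >
    [0,1] "slowly" : (S/(NP\N))/PP
    [1,4] PP   <
      [1,3] NP   <
        [1,2] "saw" : PP
        [2,3] "plan" : NP\PP
      [3,4] "chased" : PP\NP
  [4,7] NP\N   <
    [4,6] PP   >
      [4,5] "heard" : PP/(S/NP)
      [5,6] "city" : S/NP
    [6,7] "from" : (NP\N)\PP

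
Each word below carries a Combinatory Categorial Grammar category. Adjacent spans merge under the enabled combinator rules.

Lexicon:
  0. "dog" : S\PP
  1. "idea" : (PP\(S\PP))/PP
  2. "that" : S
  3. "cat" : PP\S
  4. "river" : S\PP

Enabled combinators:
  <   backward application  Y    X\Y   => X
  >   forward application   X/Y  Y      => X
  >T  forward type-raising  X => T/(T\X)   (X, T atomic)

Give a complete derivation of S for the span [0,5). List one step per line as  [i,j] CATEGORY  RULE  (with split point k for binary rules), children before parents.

[0,1] S\PP  lex  "dog"
[1,2] (PP\(S\PP))/PP  lex  "idea"
[2,3] S  lex  "that"
[3,4] PP\S  lex  "cat"
[2,4] PP  <  k=3
[1,4] PP\(S\PP)  >  k=2
[0,4] PP  <  k=1
[4,5] S\PP  lex  "river"
[0,5] S  <  k=4

[0,5] S   <
  [0,4] PP   <
    [0,1] "dog" : S\PP
    [1,4] PP\(S\PP)   >
      [1,2] "idea" : (PP\(S\PP))/PP
      [2,4] PP   <
        [2,3] "that" : S
        [3,4] "cat" : PP\S
  [4,5] "river" : S\PP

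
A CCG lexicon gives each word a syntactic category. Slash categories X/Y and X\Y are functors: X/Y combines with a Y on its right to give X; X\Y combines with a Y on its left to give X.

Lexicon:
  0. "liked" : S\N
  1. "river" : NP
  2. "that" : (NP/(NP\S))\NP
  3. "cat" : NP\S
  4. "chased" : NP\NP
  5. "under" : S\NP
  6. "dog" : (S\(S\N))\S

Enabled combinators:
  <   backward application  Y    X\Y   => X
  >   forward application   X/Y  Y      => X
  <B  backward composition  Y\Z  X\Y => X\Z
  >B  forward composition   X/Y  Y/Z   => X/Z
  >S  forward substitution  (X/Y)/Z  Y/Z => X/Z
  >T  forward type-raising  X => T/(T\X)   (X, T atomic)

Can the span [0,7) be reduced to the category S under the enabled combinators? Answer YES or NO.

YES

[0,7] S   <
  [0,1] "liked" : S\N
  [1,7] S\(S\N)   <
    [1,6] S   <
      [1,4] NP   >
        [1,3] NP/(NP\S)   <
          [1,2] "river" : NP
          [2,3] "that" : (NP/(NP\S))\NP
        [3,4] "cat" : NP\S
      [4,6] S\NP   <B
        [4,5] "chased" : NP\NP
        [5,6] "under" : S\NP
    [6,7] "dog" : (S\(S\N))\S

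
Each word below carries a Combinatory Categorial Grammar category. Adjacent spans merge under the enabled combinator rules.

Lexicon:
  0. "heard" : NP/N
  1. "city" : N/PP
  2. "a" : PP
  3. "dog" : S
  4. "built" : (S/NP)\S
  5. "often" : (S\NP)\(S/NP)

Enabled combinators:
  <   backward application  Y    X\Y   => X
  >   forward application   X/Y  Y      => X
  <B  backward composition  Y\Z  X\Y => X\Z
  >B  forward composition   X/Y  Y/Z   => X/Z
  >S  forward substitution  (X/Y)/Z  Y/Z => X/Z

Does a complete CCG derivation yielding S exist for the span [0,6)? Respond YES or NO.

YES

[0,6] S   <
  [0,3] NP   >
    [0,2] NP/PP   >B
      [0,1] "heard" : NP/N
      [1,2] "city" : N/PP
    [2,3] "a" : PP
  [3,6] S\NP   <
    [3,5] S/NP   <
      [3,4] "dog" : S
      [4,5] "built" : (S/NP)\S
    [5,6] "often" : (S\NP)\(S/NP)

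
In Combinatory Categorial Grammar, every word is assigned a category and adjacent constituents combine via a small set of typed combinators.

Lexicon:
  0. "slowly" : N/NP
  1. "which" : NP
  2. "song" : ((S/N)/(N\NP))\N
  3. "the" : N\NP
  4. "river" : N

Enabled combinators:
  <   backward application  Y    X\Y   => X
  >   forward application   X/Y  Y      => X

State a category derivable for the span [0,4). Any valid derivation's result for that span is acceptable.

S/N

[0,5] S   >
  [0,4] S/N   >
    [0,3] (S/N)/(N\NP)   <
      [0,2] N   >
        [0,1] "slowly" : N/NP
        [1,2] "which" : NP
      [2,3] "song" : ((S/N)/(N\NP))\N
    [3,4] "the" : N\NP
  [4,5] "river" : N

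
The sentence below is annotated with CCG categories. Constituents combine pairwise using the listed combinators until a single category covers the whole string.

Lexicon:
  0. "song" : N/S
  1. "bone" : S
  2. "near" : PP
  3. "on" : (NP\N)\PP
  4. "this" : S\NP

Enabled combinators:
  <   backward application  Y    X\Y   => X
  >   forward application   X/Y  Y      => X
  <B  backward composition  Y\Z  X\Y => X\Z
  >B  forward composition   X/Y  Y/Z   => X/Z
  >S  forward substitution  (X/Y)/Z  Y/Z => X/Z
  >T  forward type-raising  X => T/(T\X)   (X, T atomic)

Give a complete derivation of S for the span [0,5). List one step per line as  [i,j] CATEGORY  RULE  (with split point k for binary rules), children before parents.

[0,1] N/S  lex  "song"
[1,2] S  lex  "bone"
[0,2] N  >  k=1
[2,3] PP  lex  "near"
[3,4] (NP\N)\PP  lex  "on"
[2,4] NP\N  <  k=3
[4,5] S\NP  lex  "this"
[2,5] S\N  <B  k=4
[0,5] S  <  k=2

[0,5] S   <
  [0,2] N   >
    [0,1] "song" : N/S
    [1,2] "bone" : S
  [2,5] S\N   <B
    [2,4] NP\N   <
      [2,3] "near" : PP
      [3,4] "on" : (NP\N)\PP
    [4,5] "this" : S\NP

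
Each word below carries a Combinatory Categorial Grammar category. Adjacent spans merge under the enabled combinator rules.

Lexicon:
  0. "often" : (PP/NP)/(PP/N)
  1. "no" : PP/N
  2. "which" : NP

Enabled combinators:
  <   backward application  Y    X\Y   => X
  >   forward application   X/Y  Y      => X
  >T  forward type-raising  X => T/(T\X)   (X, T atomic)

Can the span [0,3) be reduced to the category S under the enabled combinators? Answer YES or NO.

NO

(PP/NP)/(PP/N) PP/N NP
CKY chart[0,3] = {N/(N\PP), NP/(NP\PP), PP, PP/(PP\PP), S/(S\PP)}; S ∉ chart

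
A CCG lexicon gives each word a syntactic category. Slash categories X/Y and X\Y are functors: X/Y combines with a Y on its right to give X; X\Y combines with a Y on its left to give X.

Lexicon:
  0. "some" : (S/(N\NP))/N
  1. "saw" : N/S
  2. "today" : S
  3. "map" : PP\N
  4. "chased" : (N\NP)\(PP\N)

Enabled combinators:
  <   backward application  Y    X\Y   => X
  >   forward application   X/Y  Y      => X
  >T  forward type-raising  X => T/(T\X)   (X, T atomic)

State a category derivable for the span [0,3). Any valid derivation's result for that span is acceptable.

[0,5] S   >
  [0,3] S/(N\NP)   >
    [0,1] "some" : (S/(N\NP))/N
    [1,3] N   >
      [1,2] "saw" : N/S
      [2,3] "today" : S
  [3,5] N\NP   <
    [3,4] "map" : PP\N
    [4,5] "chased" : (N\NP)\(PP\N)

S/(N\NP)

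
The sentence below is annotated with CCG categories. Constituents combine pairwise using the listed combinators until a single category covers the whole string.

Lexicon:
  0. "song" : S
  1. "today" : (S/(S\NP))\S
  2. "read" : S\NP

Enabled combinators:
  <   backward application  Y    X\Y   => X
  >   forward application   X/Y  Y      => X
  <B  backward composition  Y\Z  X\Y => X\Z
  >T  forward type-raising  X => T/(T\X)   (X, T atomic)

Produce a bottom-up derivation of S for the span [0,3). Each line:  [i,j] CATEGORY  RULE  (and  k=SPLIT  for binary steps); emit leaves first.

[0,1] S  lex  "song"
[1,2] (S/(S\NP))\S  lex  "today"
[0,2] S/(S\NP)  <  k=1
[2,3] S\NP  lex  "read"
[0,3] S  >  k=2

[0,3] S   >
  [0,2] S/(S\NP)   <
    [0,1] "song" : S
    [1,2] "today" : (S/(S\NP))\S
  [2,3] "read" : S\NP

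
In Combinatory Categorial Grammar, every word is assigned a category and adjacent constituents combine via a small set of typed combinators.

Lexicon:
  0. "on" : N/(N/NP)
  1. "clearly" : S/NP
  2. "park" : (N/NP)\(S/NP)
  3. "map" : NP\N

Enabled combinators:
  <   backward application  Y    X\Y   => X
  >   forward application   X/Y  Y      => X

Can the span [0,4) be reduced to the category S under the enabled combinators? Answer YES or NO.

N/(N/NP) S/NP (N/NP)\(S/NP) NP\N
CKY chart[0,4] = {NP}; S ∉ chart

NO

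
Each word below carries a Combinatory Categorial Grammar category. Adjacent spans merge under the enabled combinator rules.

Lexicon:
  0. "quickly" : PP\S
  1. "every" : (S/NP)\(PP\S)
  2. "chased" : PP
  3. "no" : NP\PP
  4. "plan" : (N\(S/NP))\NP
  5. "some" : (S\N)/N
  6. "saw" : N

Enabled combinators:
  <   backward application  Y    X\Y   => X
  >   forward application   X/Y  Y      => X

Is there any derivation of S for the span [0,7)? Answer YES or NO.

[0,7] S   <
  [0,5] N   <
    [0,2] S/NP   <
      [0,1] "quickly" : PP\S
      [1,2] "every" : (S/NP)\(PP\S)
    [2,5] N\(S/NP)   <
      [2,4] NP   <
        [2,3] "chased" : PP
        [3,4] "no" : NP\PP
      [4,5] "plan" : (N\(S/NP))\NP
  [5,7] S\N   >
    [5,6] "some" : (S\N)/N
    [6,7] "saw" : N

YES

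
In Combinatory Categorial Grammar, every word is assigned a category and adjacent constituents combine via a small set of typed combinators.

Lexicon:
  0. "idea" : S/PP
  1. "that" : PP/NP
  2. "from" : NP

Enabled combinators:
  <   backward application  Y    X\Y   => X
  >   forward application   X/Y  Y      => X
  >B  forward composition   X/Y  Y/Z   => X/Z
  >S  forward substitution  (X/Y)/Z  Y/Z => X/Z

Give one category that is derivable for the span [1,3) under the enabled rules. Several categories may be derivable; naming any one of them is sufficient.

[0,3] S   >
  [0,1] "idea" : S/PP
  [1,3] PP   >
    [1,2] "that" : PP/NP
    [2,3] "from" : NP

PP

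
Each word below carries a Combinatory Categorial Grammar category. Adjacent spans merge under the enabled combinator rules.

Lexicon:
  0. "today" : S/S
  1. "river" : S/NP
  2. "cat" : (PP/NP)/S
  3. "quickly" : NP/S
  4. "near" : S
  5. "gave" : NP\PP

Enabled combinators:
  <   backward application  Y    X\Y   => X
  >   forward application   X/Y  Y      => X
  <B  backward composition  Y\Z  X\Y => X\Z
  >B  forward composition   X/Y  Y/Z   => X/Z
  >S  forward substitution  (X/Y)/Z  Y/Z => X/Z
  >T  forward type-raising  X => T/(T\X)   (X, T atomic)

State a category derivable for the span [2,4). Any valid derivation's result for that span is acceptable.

[0,6] S   >
  [0,2] S/NP   >B
    [0,1] "today" : S/S
    [1,2] "river" : S/NP
  [2,6] NP   <
    [2,5] PP   >
      [2,4] PP/S   >S
        [2,3] "cat" : (PP/NP)/S
        [3,4] "quickly" : NP/S
      [4,5] "near" : S
    [5,6] "gave" : NP\PP

PP/S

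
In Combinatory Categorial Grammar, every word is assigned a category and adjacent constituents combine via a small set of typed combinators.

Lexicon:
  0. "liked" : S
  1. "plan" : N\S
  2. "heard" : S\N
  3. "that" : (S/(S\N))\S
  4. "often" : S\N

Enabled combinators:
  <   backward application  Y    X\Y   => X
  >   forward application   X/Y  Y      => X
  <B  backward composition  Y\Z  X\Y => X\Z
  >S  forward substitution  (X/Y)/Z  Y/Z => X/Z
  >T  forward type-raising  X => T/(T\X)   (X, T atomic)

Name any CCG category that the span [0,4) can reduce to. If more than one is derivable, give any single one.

S/(S\N)

[0,5] S   >
  [0,4] S/(S\N)   <
    [0,3] S   <
      [0,2] N   >
        [0,1] N/(N\S)   >T
          [0,1] "liked" : S
        [1,2] "plan" : N\S
      [2,3] "heard" : S\N
    [3,4] "that" : (S/(S\N))\S
  [4,5] "often" : S\N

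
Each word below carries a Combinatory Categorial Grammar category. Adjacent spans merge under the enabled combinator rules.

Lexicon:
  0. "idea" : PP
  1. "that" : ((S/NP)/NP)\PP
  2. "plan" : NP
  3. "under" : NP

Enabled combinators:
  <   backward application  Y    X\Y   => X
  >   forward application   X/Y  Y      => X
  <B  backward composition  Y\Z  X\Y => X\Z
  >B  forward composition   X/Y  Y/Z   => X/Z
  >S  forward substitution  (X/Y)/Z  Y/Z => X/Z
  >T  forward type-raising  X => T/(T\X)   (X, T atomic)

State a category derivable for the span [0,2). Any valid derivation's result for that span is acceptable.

(S/NP)/NP

[0,4] S   >
  [0,3] S/NP   >
    [0,2] (S/NP)/NP   <
      [0,1] "idea" : PP
      [1,2] "that" : ((S/NP)/NP)\PP
    [2,3] "plan" : NP
  [3,4] "under" : NP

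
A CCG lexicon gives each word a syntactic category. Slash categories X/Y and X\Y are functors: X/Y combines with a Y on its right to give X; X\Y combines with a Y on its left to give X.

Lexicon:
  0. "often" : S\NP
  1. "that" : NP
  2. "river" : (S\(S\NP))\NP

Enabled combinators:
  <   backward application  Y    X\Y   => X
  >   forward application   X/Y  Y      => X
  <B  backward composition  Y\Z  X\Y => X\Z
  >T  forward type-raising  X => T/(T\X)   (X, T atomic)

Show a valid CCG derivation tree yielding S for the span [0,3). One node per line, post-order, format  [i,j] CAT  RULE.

[0,1] S\NP  lex  "often"
[1,2] NP  lex  "that"
[2,3] (S\(S\NP))\NP  lex  "river"
[1,3] S\(S\NP)  <  k=2
[0,3] S  <  k=1

[0,3] S   <
  [0,1] "often" : S\NP
  [1,3] S\(S\NP)   <
    [1,2] "that" : NP
    [2,3] "river" : (S\(S\NP))\NP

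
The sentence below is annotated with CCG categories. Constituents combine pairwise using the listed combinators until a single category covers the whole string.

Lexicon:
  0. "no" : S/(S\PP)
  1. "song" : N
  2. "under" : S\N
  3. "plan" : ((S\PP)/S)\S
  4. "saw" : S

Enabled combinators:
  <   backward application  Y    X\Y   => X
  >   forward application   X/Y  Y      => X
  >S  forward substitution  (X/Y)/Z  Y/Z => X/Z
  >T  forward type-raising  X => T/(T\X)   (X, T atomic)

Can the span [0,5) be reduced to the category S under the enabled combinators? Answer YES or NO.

[0,5] S   >
  [0,1] "no" : S/(S\PP)
  [1,5] S\PP   >
    [1,4] (S\PP)/S   <
      [1,3] S   >
        [1,2] S/(S\N)   >T
          [1,2] "song" : N
        [2,3] "under" : S\N
      [3,4] "plan" : ((S\PP)/S)\S
    [4,5] "saw" : S

YES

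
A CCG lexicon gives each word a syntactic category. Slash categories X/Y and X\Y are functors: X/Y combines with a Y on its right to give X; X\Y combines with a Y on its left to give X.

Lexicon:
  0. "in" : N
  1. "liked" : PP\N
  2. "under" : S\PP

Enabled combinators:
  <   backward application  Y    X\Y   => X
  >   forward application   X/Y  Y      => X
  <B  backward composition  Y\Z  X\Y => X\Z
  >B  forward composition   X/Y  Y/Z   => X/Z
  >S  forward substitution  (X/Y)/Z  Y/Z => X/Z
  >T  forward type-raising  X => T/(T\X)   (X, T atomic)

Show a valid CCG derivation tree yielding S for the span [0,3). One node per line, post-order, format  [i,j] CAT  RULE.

[0,3] S   <
  [0,2] PP   >
    [0,1] PP/(PP\N)   >T
      [0,1] "in" : N
    [1,2] "liked" : PP\N
  [2,3] "under" : S\PP

[0,1] N  lex  "in"
[0,1] PP/(PP\N)  >T
[1,2] PP\N  lex  "liked"
[0,2] PP  >  k=1
[2,3] S\PP  lex  "under"
[0,3] S  <  k=2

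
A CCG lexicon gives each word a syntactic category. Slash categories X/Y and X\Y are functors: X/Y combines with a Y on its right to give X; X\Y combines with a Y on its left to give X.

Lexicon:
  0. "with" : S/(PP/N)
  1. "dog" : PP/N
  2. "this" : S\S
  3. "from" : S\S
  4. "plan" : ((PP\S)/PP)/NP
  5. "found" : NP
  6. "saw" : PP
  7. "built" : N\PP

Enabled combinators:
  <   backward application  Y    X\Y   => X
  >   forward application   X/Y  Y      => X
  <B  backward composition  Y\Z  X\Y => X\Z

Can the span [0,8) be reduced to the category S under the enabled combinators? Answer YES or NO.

S/(PP/N) PP/N S\S S\S ((PP\S)/PP)/NP NP PP N\PP
CKY chart[0,8] = {N}; S ∉ chart

NO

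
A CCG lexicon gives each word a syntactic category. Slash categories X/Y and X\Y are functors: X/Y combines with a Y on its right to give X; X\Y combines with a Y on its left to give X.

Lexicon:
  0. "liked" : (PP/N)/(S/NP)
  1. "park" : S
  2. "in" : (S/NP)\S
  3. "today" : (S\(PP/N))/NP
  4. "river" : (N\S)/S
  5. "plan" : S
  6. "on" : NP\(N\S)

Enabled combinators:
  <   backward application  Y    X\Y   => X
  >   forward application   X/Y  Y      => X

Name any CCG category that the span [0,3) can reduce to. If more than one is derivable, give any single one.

[0,7] S   <
  [0,3] PP/N   >
    [0,1] "liked" : (PP/N)/(S/NP)
    [1,3] S/NP   <
      [1,2] "park" : S
      [2,3] "in" : (S/NP)\S
  [3,7] S\(PP/N)   >
    [3,4] "today" : (S\(PP/N))/NP
    [4,7] NP   <
      [4,6] N\S   >
        [4,5] "river" : (N\S)/S
        [5,6] "plan" : S
      [6,7] "on" : NP\(N\S)

PP/N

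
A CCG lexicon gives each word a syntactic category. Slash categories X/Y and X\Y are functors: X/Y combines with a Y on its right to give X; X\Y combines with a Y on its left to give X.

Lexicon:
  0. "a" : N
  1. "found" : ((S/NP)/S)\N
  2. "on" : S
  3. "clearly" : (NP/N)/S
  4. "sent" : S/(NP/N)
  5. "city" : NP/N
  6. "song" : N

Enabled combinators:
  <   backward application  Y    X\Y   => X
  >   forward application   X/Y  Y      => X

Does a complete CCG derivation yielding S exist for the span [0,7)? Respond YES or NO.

YES

[0,7] S   >
  [0,3] S/NP   >
    [0,2] (S/NP)/S   <
      [0,1] "a" : N
      [1,2] "found" : ((S/NP)/S)\N
    [2,3] "on" : S
  [3,7] NP   >
    [3,6] NP/N   >
      [3,4] "clearly" : (NP/N)/S
      [4,6] S   >
        [4,5] "sent" : S/(NP/N)
        [5,6] "city" : NP/N
    [6,7] "song" : N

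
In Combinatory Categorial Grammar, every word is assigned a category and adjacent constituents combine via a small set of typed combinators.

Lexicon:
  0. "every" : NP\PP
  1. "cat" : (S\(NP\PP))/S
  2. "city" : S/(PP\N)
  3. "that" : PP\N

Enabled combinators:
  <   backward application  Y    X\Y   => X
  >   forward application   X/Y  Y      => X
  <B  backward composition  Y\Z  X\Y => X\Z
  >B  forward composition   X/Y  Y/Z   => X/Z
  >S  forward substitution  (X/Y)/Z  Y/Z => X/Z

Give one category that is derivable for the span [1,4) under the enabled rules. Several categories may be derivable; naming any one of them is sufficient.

S\(NP\PP)

[0,4] S   <
  [0,1] "every" : NP\PP
  [1,4] S\(NP\PP)   >
    [1,2] "cat" : (S\(NP\PP))/S
    [2,4] S   >
      [2,3] "city" : S/(PP\N)
      [3,4] "that" : PP\N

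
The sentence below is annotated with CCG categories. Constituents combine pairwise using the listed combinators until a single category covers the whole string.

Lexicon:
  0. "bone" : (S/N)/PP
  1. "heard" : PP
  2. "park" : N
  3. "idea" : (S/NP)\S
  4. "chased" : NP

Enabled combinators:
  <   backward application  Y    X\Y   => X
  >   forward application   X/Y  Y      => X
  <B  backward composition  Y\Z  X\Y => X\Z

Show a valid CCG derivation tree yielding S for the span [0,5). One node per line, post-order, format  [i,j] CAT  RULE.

[0,5] S   >
  [0,4] S/NP   <
    [0,3] S   >
      [0,2] S/N   >
        [0,1] "bone" : (S/N)/PP
        [1,2] "heard" : PP
      [2,3] "park" : N
    [3,4] "idea" : (S/NP)\S
  [4,5] "chased" : NP

[0,1] (S/N)/PP  lex  "bone"
[1,2] PP  lex  "heard"
[0,2] S/N  >  k=1
[2,3] N  lex  "park"
[0,3] S  >  k=2
[3,4] (S/NP)\S  lex  "idea"
[0,4] S/NP  <  k=3
[4,5] NP  lex  "chased"
[0,5] S  >  k=4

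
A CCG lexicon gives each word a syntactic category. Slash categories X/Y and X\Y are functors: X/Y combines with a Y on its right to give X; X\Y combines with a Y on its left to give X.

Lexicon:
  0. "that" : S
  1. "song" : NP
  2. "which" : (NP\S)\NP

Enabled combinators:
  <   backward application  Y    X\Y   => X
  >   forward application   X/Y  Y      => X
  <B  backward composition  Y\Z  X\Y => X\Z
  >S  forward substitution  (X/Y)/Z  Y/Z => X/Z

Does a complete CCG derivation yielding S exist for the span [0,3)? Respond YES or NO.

NO

S NP (NP\S)\NP
CKY chart[0,3] = {NP}; S ∉ chart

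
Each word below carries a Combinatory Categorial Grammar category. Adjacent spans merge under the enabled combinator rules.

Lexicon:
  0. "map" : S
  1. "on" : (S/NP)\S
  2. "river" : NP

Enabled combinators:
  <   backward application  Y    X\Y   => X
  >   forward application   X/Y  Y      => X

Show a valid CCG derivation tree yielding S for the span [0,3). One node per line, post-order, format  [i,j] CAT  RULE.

[0,1] S  lex  "map"
[1,2] (S/NP)\S  lex  "on"
[0,2] S/NP  <  k=1
[2,3] NP  lex  "river"
[0,3] S  >  k=2

[0,3] S   >
  [0,2] S/NP   <
    [0,1] "map" : S
    [1,2] "on" : (S/NP)\S
  [2,3] "river" : NP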